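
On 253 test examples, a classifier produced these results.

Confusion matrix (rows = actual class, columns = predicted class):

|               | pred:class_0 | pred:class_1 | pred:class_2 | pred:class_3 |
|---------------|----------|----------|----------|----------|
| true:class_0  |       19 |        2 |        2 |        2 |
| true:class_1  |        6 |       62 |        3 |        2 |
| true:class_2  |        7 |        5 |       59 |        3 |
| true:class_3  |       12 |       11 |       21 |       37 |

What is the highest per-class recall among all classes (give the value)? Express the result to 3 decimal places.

Per-class recall (TP/(TP+FN)):
  class_0: TP=19, FN=2+2+2=6 → 19/25 = 0.7600
  class_1: TP=62, FN=6+3+2=11 → 62/73 = 0.8493
  class_2: TP=59, FN=7+5+3=15 → 59/74 = 0.7973
  class_3: TP=37, FN=12+11+21=44 → 37/81 = 0.4568
Highest is class 'class_1' with recall = 0.849.

0.849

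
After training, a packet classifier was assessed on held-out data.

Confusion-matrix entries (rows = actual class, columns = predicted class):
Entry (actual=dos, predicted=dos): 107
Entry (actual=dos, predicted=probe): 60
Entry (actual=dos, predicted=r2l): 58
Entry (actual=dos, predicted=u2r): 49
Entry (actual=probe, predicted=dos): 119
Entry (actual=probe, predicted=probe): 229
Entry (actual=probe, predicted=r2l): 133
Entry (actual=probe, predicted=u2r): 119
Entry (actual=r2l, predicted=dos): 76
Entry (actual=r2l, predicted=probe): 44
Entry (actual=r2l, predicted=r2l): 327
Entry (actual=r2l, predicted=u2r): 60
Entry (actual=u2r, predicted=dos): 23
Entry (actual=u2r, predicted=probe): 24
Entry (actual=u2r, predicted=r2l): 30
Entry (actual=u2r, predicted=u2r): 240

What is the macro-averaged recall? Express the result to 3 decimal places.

Per-class recall (TP/(TP+FN)):
  dos: TP=107, FN=60+58+49=167 → 107/274 = 0.3905
  probe: TP=229, FN=119+133+119=371 → 229/600 = 0.3817
  r2l: TP=327, FN=76+44+60=180 → 327/507 = 0.6450
  u2r: TP=240, FN=23+24+30=77 → 240/317 = 0.7571
Macro-recall = mean = (0.3905 + 0.3817 + 0.6450 + 0.7571) / 4 = 0.544

0.544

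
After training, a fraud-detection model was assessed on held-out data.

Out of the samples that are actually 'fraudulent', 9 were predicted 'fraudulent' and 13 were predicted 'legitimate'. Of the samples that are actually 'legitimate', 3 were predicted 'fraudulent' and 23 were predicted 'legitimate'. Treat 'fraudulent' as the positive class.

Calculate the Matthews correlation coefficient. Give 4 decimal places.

0.3380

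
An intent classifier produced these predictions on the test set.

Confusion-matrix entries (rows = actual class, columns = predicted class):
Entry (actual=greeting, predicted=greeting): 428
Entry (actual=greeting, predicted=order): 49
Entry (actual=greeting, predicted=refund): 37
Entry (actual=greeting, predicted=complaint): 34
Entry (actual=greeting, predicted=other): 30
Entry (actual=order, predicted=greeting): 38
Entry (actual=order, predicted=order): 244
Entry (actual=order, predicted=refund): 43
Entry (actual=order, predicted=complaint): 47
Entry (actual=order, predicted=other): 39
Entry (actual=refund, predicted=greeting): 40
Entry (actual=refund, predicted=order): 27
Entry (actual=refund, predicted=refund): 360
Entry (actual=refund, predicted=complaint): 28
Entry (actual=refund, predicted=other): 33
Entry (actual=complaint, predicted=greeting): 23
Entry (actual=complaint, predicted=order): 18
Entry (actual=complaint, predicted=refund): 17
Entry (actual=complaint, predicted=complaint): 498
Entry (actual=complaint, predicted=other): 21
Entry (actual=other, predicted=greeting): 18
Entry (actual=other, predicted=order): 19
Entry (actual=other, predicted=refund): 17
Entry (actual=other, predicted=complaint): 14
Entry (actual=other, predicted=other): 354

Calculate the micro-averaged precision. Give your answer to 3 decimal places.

Micro-averaging pools counts across classes: ΣTP=1884, ΣFP=592, ΣFN=592.
Micro-precision = TP/(TP+FP) on pooled counts = 0.761 (equals overall accuracy in single-label multiclass).

0.761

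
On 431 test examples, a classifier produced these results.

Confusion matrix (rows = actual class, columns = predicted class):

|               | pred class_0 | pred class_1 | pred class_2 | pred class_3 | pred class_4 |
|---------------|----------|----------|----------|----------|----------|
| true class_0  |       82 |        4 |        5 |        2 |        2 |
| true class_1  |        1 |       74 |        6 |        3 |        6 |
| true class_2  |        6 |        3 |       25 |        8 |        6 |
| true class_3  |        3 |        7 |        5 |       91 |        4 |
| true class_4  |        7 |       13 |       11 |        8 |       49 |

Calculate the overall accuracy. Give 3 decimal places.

0.745

Accuracy = trace / total = (82+74+25+91+49=321) / 431 = 321/431 = 0.745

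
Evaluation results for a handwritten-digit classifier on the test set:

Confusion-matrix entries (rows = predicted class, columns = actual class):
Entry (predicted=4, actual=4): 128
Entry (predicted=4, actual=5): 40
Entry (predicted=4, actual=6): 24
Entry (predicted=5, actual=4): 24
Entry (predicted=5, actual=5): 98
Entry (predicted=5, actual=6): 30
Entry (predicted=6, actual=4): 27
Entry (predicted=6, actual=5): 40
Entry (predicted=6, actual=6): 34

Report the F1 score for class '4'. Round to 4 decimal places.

F1 score = 2·TP/(2·TP+FP+FN).
4: TP=128, FP=40+24=64, FN=24+27=51 → 256/371 = 0.69003

0.6900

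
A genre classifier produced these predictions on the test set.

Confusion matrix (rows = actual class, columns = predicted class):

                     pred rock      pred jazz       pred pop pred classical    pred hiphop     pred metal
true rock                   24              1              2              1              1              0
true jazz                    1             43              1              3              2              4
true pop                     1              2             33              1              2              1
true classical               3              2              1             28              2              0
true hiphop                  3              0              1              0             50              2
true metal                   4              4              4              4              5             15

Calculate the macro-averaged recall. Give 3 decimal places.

Per-class recall (TP/(TP+FN)):
  rock: TP=24, FN=1+2+1+1+0=5 → 24/29 = 0.8276
  jazz: TP=43, FN=1+1+3+2+4=11 → 43/54 = 0.7963
  pop: TP=33, FN=1+2+1+2+1=7 → 33/40 = 0.8250
  classical: TP=28, FN=3+2+1+2+0=8 → 28/36 = 0.7778
  hiphop: TP=50, FN=3+0+1+0+2=6 → 50/56 = 0.8929
  metal: TP=15, FN=4+4+4+4+5=21 → 15/36 = 0.4167
Macro-recall = mean = (0.8276 + 0.7963 + 0.8250 + 0.7778 + 0.8929 + 0.4167) / 6 = 0.756

0.756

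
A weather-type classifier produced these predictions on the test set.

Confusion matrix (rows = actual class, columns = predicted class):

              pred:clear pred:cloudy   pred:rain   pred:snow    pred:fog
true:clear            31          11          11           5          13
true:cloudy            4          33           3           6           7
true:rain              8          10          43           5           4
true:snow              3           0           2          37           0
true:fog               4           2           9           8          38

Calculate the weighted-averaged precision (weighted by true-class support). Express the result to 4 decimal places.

Per-class precision (TP/(TP+FP)):
  clear: TP=31, FP=4+8+3+4=19 → 31/50 = 0.62000
  cloudy: TP=33, FP=11+10+0+2=23 → 33/56 = 0.58929
  rain: TP=43, FP=11+3+2+9=25 → 43/68 = 0.63235
  snow: TP=37, FP=5+6+5+8=24 → 37/61 = 0.60656
  fog: TP=38, FP=13+7+4+0=24 → 38/62 = 0.61290
Weighted-precision = Σ (supportᵢ/N)·precisionᵢ with N=297: (71/297)·0.62000 + (53/297)·0.58929 + (70/297)·0.63235 + (42/297)·0.60656 + (61/297)·0.61290 = 0.6141

0.6141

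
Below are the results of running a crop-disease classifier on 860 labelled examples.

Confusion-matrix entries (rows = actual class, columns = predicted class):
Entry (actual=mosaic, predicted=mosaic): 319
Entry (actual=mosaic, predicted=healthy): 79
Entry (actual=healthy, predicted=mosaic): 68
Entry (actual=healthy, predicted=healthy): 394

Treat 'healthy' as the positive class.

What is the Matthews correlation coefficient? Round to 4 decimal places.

0.6558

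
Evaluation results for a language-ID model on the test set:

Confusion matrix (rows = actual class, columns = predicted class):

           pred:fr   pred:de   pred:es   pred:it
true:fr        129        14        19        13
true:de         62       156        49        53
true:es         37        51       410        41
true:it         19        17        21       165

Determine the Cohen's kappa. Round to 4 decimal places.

0.5594

Observed agreement pₒ = trace/N = 860/1256 = 0.68471
Expected agreement pₑ = Σ (rowᵢ·colᵢ)/N² = (175·247 + 320·238 + 539·499 + 222·272)/1256² = 0.28445
κ = (pₒ − pₑ)/(1 − pₑ) = (0.68471 − 0.28445)/(1 − 0.28445) = 0.5594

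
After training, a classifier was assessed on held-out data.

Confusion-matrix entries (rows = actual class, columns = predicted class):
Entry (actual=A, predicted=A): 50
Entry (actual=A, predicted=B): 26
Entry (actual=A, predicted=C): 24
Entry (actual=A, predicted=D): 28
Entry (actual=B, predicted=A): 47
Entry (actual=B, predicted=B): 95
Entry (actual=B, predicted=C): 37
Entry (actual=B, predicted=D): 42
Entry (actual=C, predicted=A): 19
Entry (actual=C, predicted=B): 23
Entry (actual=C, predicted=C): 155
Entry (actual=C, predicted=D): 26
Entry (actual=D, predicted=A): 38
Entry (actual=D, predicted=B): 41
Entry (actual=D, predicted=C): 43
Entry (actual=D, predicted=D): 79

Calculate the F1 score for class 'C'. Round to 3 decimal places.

0.643

Take TP from the diagonal, FP from the rest of the 'C' prediction marginal, FN from the rest of the 'C' actual marginal.
F1 score = 2·TP/(2·TP+FP+FN).
C: TP=155, FP=24+37+43=104, FN=19+23+26=68 → 310/482 = 0.6432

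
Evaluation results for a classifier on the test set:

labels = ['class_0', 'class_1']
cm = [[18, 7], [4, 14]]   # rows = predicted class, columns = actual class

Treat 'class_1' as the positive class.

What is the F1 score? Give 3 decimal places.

0.718

Precision = TP/(TP+FP) = 14/18 = 0.7778
Recall = TP/(TP+FN) = 14/21 = 0.6667
F1 = 2·TP/(2·TP+FP+FN) = 28/39 = 0.718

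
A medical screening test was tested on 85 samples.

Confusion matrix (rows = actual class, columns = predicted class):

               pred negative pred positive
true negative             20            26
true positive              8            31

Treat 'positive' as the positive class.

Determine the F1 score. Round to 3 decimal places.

0.646

Precision = TP/(TP+FP) = 31/57 = 0.5439
Recall = TP/(TP+FN) = 31/39 = 0.7949
F1 = 2·TP/(2·TP+FP+FN) = 62/96 = 0.646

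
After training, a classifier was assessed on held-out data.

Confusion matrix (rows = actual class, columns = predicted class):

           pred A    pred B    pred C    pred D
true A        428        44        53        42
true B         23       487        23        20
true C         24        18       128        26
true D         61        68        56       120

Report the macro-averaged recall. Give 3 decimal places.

0.671

Per-class recall (TP/(TP+FN)):
  A: TP=428, FN=44+53+42=139 → 428/567 = 0.7549
  B: TP=487, FN=23+23+20=66 → 487/553 = 0.8807
  C: TP=128, FN=24+18+26=68 → 128/196 = 0.6531
  D: TP=120, FN=61+68+56=185 → 120/305 = 0.3934
Macro-recall = mean = (0.7549 + 0.8807 + 0.6531 + 0.3934) / 4 = 0.671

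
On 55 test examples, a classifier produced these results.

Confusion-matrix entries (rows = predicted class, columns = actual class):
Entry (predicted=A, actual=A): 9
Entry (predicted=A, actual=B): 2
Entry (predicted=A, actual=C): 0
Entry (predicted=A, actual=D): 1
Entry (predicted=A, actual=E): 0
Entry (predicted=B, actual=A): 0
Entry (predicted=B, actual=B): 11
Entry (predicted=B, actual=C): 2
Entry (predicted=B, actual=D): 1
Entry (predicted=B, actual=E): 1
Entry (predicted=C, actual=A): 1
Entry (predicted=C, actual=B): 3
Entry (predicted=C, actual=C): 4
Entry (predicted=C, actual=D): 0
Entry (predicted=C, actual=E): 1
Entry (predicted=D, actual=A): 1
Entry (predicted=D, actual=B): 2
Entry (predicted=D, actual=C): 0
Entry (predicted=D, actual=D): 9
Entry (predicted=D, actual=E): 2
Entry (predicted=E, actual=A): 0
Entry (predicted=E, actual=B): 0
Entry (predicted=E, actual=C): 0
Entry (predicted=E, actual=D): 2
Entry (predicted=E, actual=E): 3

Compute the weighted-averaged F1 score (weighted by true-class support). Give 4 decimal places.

Per-class F1 score (2·TP/(2·TP+FP+FN)):
  A: TP=9, FP=2+0+1+0=3, FN=0+1+1+0=2 → 18/23 = 0.78261
  B: TP=11, FP=0+2+1+1=4, FN=2+3+2+0=7 → 22/33 = 0.66667
  C: TP=4, FP=1+3+0+1=5, FN=0+2+0+0=2 → 8/15 = 0.53333
  D: TP=9, FP=1+2+0+2=5, FN=1+1+0+2=4 → 18/27 = 0.66667
  E: TP=3, FP=0+0+0+2=2, FN=0+1+1+2=4 → 6/12 = 0.50000
Weighted-F1 score = Σ (supportᵢ/N)·F1 scoreᵢ with N=55: (11/55)·0.78261 + (18/55)·0.66667 + (6/55)·0.53333 + (13/55)·0.66667 + (7/55)·0.50000 = 0.6541

0.6541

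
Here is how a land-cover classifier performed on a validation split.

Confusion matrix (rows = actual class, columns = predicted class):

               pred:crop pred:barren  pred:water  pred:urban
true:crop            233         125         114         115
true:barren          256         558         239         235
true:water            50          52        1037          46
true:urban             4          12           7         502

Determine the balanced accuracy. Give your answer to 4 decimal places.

Balanced accuracy = mean of per-class recall.
  crop: recall = 233/587 = 0.39693
  barren: recall = 558/1288 = 0.43323
  water: recall = 1037/1185 = 0.87511
  urban: recall = 502/525 = 0.95619
Mean = (0.39693 + 0.43323 + 0.87511 + 0.95619) / 4 = 0.6654

0.6654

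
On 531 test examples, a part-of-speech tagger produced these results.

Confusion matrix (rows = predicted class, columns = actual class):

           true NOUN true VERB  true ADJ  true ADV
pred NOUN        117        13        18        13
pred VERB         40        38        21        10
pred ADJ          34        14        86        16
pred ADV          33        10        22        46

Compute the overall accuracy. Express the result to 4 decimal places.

Accuracy = trace / total = (117+38+86+46=287) / 531 = 287/531 = 0.5405

0.5405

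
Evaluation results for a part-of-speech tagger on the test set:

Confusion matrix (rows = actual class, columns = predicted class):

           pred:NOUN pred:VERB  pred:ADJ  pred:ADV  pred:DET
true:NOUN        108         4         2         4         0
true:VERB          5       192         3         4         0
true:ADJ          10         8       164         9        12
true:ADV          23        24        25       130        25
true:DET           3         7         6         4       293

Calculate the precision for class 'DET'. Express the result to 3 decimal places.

0.888

One-vs-rest for 'DET': TP = diagonal; FP = other classes predicted 'DET'; FN = 'DET' predicted as other.
precision = TP/(TP+FP).
DET: TP=293, FP=0+0+12+25=37 → 293/330 = 0.8879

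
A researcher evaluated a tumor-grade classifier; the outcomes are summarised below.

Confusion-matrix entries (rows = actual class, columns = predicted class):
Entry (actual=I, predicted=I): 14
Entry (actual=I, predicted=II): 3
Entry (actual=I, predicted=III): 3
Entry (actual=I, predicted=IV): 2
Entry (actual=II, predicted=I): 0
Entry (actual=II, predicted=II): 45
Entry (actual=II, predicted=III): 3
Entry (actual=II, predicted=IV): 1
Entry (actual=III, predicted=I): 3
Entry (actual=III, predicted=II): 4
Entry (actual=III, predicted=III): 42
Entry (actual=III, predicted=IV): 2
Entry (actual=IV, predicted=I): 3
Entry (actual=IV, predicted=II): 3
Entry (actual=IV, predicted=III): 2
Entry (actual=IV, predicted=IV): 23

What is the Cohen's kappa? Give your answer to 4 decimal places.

0.7368

Observed agreement pₒ = trace/N = 124/153 = 0.81046
Expected agreement pₑ = Σ (rowᵢ·colᵢ)/N² = (22·20 + 49·55 + 51·50 + 31·28)/153² = 0.27994
κ = (pₒ − pₑ)/(1 − pₑ) = (0.81046 − 0.27994)/(1 − 0.27994) = 0.7368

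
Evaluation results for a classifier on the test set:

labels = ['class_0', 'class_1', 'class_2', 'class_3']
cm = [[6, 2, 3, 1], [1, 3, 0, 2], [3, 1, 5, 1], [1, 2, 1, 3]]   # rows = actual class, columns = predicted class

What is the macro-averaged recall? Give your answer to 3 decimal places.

0.482

Per-class recall (TP/(TP+FN)):
  class_0: TP=6, FN=2+3+1=6 → 6/12 = 0.5000
  class_1: TP=3, FN=1+0+2=3 → 3/6 = 0.5000
  class_2: TP=5, FN=3+1+1=5 → 5/10 = 0.5000
  class_3: TP=3, FN=1+2+1=4 → 3/7 = 0.4286
Macro-recall = mean = (0.5000 + 0.5000 + 0.5000 + 0.4286) / 4 = 0.482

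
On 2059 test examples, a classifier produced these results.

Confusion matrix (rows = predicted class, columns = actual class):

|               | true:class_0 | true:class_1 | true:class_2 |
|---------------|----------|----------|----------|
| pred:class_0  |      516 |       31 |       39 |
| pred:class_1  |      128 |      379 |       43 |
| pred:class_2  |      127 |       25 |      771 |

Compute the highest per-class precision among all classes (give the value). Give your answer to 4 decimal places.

0.8805

Per-class precision (TP/(TP+FP)):
  class_0: TP=516, FP=31+39=70 → 516/586 = 0.88055
  class_1: TP=379, FP=128+43=171 → 379/550 = 0.68909
  class_2: TP=771, FP=127+25=152 → 771/923 = 0.83532
Highest is class 'class_0' with precision = 0.8805.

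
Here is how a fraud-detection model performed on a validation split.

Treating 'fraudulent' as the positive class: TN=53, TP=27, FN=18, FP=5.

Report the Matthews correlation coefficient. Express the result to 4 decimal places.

0.5507

MCC = (TP·TN − FP·FN) / √((TP+FP)(TP+FN)(TN+FP)(TN+FN))
Numerator = 27·53 − 5·18 = 1341
Denominator = √(32·45·58·71) = √5929920 = 2435.1427
MCC = 1341 / 2435.1427 = 0.5507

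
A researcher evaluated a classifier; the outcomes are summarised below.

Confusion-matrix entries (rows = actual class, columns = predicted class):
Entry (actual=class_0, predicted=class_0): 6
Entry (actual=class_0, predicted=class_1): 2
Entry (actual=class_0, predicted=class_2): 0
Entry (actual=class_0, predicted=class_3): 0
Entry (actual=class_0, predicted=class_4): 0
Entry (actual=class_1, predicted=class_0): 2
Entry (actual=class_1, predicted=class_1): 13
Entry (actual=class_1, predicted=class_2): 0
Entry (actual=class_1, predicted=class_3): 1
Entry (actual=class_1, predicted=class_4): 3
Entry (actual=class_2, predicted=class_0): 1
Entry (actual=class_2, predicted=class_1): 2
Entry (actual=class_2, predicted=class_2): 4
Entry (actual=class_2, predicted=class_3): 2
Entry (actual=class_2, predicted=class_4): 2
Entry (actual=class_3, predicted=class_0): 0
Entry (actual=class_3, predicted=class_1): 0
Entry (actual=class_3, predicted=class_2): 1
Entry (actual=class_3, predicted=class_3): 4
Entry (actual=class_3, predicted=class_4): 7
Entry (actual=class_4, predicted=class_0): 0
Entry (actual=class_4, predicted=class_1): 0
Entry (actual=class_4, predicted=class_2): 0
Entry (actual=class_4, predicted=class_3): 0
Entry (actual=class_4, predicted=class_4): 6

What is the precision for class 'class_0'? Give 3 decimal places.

One-vs-rest for 'class_0': TP = diagonal; FP = other classes predicted 'class_0'; FN = 'class_0' predicted as other.
precision = TP/(TP+FP).
class_0: TP=6, FP=2+1+0+0=3 → 6/9 = 0.6667

0.667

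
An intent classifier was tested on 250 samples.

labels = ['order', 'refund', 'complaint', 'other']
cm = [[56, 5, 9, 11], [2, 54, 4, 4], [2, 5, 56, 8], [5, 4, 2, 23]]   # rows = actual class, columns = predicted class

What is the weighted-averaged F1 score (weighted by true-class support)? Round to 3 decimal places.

0.760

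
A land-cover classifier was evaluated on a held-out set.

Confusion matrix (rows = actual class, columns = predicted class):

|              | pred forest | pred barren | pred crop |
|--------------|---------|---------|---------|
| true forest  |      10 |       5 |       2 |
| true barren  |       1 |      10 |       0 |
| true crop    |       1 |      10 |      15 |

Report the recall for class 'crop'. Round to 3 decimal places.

recall = TP/(TP+FN).
crop: TP=15, FN=1+10=11 → 15/26 = 0.5769

0.577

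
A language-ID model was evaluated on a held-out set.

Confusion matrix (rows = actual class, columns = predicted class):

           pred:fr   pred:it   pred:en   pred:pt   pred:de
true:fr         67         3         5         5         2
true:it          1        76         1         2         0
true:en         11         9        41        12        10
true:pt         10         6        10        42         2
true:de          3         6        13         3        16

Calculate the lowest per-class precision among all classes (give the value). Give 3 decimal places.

Per-class precision (TP/(TP+FP)):
  fr: TP=67, FP=1+11+10+3=25 → 67/92 = 0.7283
  it: TP=76, FP=3+9+6+6=24 → 76/100 = 0.7600
  en: TP=41, FP=5+1+10+13=29 → 41/70 = 0.5857
  pt: TP=42, FP=5+2+12+3=22 → 42/64 = 0.6563
  de: TP=16, FP=2+0+10+2=14 → 16/30 = 0.5333
Lowest is class 'de' with precision = 0.533.

0.533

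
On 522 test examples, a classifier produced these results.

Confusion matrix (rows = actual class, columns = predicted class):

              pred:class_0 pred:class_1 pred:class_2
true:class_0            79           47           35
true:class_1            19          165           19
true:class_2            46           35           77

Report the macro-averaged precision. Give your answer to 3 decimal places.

Per-class precision (TP/(TP+FP)):
  class_0: TP=79, FP=19+46=65 → 79/144 = 0.5486
  class_1: TP=165, FP=47+35=82 → 165/247 = 0.6680
  class_2: TP=77, FP=35+19=54 → 77/131 = 0.5878
Macro-precision = mean = (0.5486 + 0.6680 + 0.5878) / 3 = 0.601

0.601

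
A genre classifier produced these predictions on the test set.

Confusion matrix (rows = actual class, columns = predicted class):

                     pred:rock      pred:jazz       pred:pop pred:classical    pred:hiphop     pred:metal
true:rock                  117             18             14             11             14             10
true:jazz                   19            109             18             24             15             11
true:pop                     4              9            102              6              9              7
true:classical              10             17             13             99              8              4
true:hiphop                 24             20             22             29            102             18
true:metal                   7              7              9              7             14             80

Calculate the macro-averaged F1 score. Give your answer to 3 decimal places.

0.608

Per-class F1 score (2·TP/(2·TP+FP+FN)):
  rock: TP=117, FP=19+4+10+24+7=64, FN=18+14+11+14+10=67 → 234/365 = 0.6411
  jazz: TP=109, FP=18+9+17+20+7=71, FN=19+18+24+15+11=87 → 218/376 = 0.5798
  pop: TP=102, FP=14+18+13+22+9=76, FN=4+9+6+9+7=35 → 204/315 = 0.6476
  classical: TP=99, FP=11+24+6+29+7=77, FN=10+17+13+8+4=52 → 198/327 = 0.6055
  hiphop: TP=102, FP=14+15+9+8+14=60, FN=24+20+22+29+18=113 → 204/377 = 0.5411
  metal: TP=80, FP=10+11+7+4+18=50, FN=7+7+9+7+14=44 → 160/254 = 0.6299
Macro-F1 score = mean = (0.6411 + 0.5798 + 0.6476 + 0.6055 + 0.5411 + 0.6299) / 6 = 0.608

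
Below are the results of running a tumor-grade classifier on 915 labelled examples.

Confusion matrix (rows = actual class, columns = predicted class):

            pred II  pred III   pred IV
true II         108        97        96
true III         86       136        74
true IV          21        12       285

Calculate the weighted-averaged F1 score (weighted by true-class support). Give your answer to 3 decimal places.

Per-class F1 score (2·TP/(2·TP+FP+FN)):
  II: TP=108, FP=86+21=107, FN=97+96=193 → 216/516 = 0.4186
  III: TP=136, FP=97+12=109, FN=86+74=160 → 272/541 = 0.5028
  IV: TP=285, FP=96+74=170, FN=21+12=33 → 570/773 = 0.7374
Weighted-F1 score = Σ (supportᵢ/N)·F1 scoreᵢ with N=915: (301/915)·0.4186 + (296/915)·0.5028 + (318/915)·0.7374 = 0.557

0.557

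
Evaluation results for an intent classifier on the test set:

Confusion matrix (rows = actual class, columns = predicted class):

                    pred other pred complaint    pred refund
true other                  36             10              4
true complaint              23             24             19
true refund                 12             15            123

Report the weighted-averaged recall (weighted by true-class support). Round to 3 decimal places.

Per-class recall (TP/(TP+FN)):
  other: TP=36, FN=10+4=14 → 36/50 = 0.7200
  complaint: TP=24, FN=23+19=42 → 24/66 = 0.3636
  refund: TP=123, FN=12+15=27 → 123/150 = 0.8200
Weighted-recall = Σ (supportᵢ/N)·recallᵢ with N=266: (50/266)·0.7200 + (66/266)·0.3636 + (150/266)·0.8200 = 0.688

0.688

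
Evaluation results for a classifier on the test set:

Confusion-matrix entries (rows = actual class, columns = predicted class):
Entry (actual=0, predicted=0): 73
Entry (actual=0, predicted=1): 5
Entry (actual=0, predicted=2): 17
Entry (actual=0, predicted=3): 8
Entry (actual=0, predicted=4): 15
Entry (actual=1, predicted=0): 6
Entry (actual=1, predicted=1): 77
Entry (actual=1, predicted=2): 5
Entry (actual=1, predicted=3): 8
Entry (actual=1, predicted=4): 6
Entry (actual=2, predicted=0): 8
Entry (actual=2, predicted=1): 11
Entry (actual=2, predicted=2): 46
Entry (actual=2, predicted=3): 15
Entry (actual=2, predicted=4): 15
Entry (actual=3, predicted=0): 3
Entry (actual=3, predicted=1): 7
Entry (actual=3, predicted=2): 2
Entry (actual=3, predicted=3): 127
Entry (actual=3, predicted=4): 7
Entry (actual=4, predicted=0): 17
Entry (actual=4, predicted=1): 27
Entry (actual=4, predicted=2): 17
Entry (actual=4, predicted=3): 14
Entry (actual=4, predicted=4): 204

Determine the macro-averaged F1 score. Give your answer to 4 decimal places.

0.6803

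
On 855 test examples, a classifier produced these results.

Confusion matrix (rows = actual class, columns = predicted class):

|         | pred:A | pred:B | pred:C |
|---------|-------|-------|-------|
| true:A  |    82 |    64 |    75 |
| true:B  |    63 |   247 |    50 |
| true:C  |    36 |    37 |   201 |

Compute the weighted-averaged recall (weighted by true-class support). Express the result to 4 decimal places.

0.6199

Per-class recall (TP/(TP+FN)):
  A: TP=82, FN=64+75=139 → 82/221 = 0.37104
  B: TP=247, FN=63+50=113 → 247/360 = 0.68611
  C: TP=201, FN=36+37=73 → 201/274 = 0.73358
Weighted-recall = Σ (supportᵢ/N)·recallᵢ with N=855: (221/855)·0.37104 + (360/855)·0.68611 + (274/855)·0.73358 = 0.6199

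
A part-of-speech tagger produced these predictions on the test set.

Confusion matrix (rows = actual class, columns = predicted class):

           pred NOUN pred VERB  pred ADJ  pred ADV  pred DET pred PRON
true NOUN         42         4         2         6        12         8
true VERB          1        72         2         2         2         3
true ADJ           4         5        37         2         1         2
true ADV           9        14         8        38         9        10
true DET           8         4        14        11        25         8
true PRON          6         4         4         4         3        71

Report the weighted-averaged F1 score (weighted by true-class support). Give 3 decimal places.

Per-class F1 score (2·TP/(2·TP+FP+FN)):
  NOUN: TP=42, FP=1+4+9+8+6=28, FN=4+2+6+12+8=32 → 84/144 = 0.5833
  VERB: TP=72, FP=4+5+14+4+4=31, FN=1+2+2+2+3=10 → 144/185 = 0.7784
  ADJ: TP=37, FP=2+2+8+14+4=30, FN=4+5+2+1+2=14 → 74/118 = 0.6271
  ADV: TP=38, FP=6+2+2+11+4=25, FN=9+14+8+9+10=50 → 76/151 = 0.5033
  DET: TP=25, FP=12+2+1+9+3=27, FN=8+4+14+11+8=45 → 50/122 = 0.4098
  PRON: TP=71, FP=8+3+2+10+8=31, FN=6+4+4+4+3=21 → 142/194 = 0.7320
Weighted-F1 score = Σ (supportᵢ/N)·F1 scoreᵢ with N=457: (74/457)·0.5833 + (82/457)·0.7784 + (51/457)·0.6271 + (88/457)·0.5033 + (70/457)·0.4098 + (92/457)·0.7320 = 0.611

0.611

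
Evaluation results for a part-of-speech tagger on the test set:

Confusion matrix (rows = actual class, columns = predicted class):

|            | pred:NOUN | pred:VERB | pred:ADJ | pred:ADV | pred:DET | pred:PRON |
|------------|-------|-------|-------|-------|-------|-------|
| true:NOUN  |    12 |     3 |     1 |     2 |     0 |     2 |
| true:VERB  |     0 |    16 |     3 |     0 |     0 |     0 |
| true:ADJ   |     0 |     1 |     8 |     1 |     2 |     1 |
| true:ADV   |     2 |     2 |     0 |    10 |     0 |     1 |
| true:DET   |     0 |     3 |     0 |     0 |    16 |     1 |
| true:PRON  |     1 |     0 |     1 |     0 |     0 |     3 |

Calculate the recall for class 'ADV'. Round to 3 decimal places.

recall = TP/(TP+FN).
ADV: TP=10, FN=2+2+0+0+1=5 → 10/15 = 0.6667

0.667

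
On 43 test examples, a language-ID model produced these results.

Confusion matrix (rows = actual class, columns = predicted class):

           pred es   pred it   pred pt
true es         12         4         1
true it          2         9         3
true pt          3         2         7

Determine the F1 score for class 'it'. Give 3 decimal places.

0.621

Treat 'it' as positive and all other classes as negative.
F1 score = 2·TP/(2·TP+FP+FN).
it: TP=9, FP=4+2=6, FN=2+3=5 → 18/29 = 0.6207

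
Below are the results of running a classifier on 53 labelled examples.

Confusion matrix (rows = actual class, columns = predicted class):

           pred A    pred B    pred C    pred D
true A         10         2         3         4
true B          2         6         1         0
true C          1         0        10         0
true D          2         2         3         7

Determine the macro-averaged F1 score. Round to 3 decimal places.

0.624

Per-class F1 score (2·TP/(2·TP+FP+FN)):
  A: TP=10, FP=2+1+2=5, FN=2+3+4=9 → 20/34 = 0.5882
  B: TP=6, FP=2+0+2=4, FN=2+1+0=3 → 12/19 = 0.6316
  C: TP=10, FP=3+1+3=7, FN=1+0+0=1 → 20/28 = 0.7143
  D: TP=7, FP=4+0+0=4, FN=2+2+3=7 → 14/25 = 0.5600
Macro-F1 score = mean = (0.5882 + 0.6316 + 0.7143 + 0.5600) / 4 = 0.624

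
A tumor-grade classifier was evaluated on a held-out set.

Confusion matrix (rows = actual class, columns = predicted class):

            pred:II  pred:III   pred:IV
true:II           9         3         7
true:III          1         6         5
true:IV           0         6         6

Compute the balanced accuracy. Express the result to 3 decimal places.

0.491

Balanced accuracy = mean of per-class recall.
  II: recall = 9/19 = 0.4737
  III: recall = 6/12 = 0.5000
  IV: recall = 6/12 = 0.5000
Mean = (0.4737 + 0.5000 + 0.5000) / 3 = 0.491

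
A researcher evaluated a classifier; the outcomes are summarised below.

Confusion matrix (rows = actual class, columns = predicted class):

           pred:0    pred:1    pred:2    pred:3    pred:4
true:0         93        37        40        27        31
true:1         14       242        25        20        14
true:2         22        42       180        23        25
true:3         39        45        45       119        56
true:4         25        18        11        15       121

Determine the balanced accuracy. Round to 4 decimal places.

Balanced accuracy = mean of per-class recall.
  0: recall = 93/228 = 0.40789
  1: recall = 242/315 = 0.76825
  2: recall = 180/292 = 0.61644
  3: recall = 119/304 = 0.39145
  4: recall = 121/190 = 0.63684
Mean = (0.40789 + 0.76825 + 0.61644 + 0.39145 + 0.63684) / 5 = 0.5642

0.5642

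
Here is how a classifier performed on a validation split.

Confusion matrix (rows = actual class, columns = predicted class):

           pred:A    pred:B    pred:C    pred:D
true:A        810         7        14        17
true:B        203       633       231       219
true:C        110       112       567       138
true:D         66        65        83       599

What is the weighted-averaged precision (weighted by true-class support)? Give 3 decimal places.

0.687

Per-class precision (TP/(TP+FP)):
  A: TP=810, FP=203+110+66=379 → 810/1189 = 0.6812
  B: TP=633, FP=7+112+65=184 → 633/817 = 0.7748
  C: TP=567, FP=14+231+83=328 → 567/895 = 0.6335
  D: TP=599, FP=17+219+138=374 → 599/973 = 0.6156
Weighted-precision = Σ (supportᵢ/N)·precisionᵢ with N=3874: (848/3874)·0.6812 + (1286/3874)·0.7748 + (927/3874)·0.6335 + (813/3874)·0.6156 = 0.687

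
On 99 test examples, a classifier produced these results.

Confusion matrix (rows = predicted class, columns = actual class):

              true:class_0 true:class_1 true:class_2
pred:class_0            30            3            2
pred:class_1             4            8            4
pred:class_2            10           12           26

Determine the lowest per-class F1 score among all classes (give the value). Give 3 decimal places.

Per-class F1 score (2·TP/(2·TP+FP+FN)):
  class_0: TP=30, FP=3+2=5, FN=4+10=14 → 60/79 = 0.7595
  class_1: TP=8, FP=4+4=8, FN=3+12=15 → 16/39 = 0.4103
  class_2: TP=26, FP=10+12=22, FN=2+4=6 → 52/80 = 0.6500
Lowest is class 'class_1' with F1 score = 0.410.

0.410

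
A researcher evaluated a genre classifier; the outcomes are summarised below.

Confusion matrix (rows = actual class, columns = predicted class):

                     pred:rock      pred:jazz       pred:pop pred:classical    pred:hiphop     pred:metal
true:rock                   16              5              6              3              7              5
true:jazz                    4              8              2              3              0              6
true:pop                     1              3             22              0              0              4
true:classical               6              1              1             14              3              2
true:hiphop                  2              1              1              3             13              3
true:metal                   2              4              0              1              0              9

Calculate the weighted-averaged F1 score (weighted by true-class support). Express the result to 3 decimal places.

0.510

Per-class F1 score (2·TP/(2·TP+FP+FN)):
  rock: TP=16, FP=4+1+6+2+2=15, FN=5+6+3+7+5=26 → 32/73 = 0.4384
  jazz: TP=8, FP=5+3+1+1+4=14, FN=4+2+3+0+6=15 → 16/45 = 0.3556
  pop: TP=22, FP=6+2+1+1+0=10, FN=1+3+0+0+4=8 → 44/62 = 0.7097
  classical: TP=14, FP=3+3+0+3+1=10, FN=6+1+1+3+2=13 → 28/51 = 0.5490
  hiphop: TP=13, FP=7+0+0+3+0=10, FN=2+1+1+3+3=10 → 26/46 = 0.5652
  metal: TP=9, FP=5+6+4+2+3=20, FN=2+4+0+1+0=7 → 18/45 = 0.4000
Weighted-F1 score = Σ (supportᵢ/N)·F1 scoreᵢ with N=161: (42/161)·0.4384 + (23/161)·0.3556 + (30/161)·0.7097 + (27/161)·0.5490 + (23/161)·0.5652 + (16/161)·0.4000 = 0.510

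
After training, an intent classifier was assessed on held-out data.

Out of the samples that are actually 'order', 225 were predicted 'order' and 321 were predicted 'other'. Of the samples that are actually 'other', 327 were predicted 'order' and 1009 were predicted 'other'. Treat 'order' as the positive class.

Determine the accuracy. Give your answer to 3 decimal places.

Accuracy = (TP+TN)/N = (225+1009)/1882 = 0.656

0.656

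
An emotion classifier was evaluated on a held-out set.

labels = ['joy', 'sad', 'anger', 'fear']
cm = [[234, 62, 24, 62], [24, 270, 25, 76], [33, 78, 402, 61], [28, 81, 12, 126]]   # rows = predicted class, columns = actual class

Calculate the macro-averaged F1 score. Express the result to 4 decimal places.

0.6232

Per-class F1 score (2·TP/(2·TP+FP+FN)):
  joy: TP=234, FP=62+24+62=148, FN=24+33+28=85 → 468/701 = 0.66762
  sad: TP=270, FP=24+25+76=125, FN=62+78+81=221 → 540/886 = 0.60948
  anger: TP=402, FP=33+78+61=172, FN=24+25+12=61 → 804/1037 = 0.77531
  fear: TP=126, FP=28+81+12=121, FN=62+76+61=199 → 252/572 = 0.44056
Macro-F1 score = mean = (0.66762 + 0.60948 + 0.77531 + 0.44056) / 4 = 0.6232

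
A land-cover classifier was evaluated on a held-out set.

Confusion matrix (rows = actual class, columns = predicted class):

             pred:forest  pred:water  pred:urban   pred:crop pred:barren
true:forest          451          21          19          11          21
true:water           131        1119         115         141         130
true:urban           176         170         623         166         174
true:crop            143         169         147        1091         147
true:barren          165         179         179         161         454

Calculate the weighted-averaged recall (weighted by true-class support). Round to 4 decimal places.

Per-class recall (TP/(TP+FN)):
  forest: TP=451, FN=21+19+11+21=72 → 451/523 = 0.86233
  water: TP=1119, FN=131+115+141+130=517 → 1119/1636 = 0.68399
  urban: TP=623, FN=176+170+166+174=686 → 623/1309 = 0.47594
  crop: TP=1091, FN=143+169+147+147=606 → 1091/1697 = 0.64290
  barren: TP=454, FN=165+179+179+161=684 → 454/1138 = 0.39895
Weighted-recall = Σ (supportᵢ/N)·recallᵢ with N=6303: (523/6303)·0.86233 + (1636/6303)·0.68399 + (1309/6303)·0.47594 + (1697/6303)·0.64290 + (1138/6303)·0.39895 = 0.5931

0.5931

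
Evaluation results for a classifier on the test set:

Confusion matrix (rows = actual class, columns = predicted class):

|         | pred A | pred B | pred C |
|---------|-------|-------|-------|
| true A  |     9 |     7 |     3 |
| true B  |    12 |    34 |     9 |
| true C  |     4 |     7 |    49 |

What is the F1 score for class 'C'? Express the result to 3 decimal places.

0.810

One-vs-rest for 'C': TP = diagonal; FP = other classes predicted 'C'; FN = 'C' predicted as other.
F1 score = 2·TP/(2·TP+FP+FN).
C: TP=49, FP=3+9=12, FN=4+7=11 → 98/121 = 0.8099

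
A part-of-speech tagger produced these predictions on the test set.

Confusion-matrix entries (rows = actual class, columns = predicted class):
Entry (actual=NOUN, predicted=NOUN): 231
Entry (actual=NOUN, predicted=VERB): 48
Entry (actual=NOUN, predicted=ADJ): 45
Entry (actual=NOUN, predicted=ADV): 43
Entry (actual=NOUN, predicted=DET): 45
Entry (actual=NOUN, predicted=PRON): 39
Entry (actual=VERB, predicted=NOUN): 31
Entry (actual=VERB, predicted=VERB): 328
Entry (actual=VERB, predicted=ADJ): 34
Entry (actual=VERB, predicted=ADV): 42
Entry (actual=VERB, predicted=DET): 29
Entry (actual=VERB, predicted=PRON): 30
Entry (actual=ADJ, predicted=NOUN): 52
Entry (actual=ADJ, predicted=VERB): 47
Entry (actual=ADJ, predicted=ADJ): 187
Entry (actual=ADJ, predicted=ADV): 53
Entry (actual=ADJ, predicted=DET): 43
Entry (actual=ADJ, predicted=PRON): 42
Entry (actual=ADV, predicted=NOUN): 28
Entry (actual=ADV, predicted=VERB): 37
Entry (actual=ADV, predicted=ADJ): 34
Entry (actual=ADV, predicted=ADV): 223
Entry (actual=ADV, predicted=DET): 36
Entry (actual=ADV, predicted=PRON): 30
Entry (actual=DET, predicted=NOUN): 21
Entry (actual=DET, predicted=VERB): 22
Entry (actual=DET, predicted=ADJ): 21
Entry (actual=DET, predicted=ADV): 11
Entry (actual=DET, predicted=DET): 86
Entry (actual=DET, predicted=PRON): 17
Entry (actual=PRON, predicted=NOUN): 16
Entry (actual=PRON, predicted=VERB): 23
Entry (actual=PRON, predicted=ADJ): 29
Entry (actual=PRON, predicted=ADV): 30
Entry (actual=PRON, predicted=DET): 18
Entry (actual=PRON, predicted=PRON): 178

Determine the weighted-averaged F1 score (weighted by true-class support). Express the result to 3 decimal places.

0.554

Per-class F1 score (2·TP/(2·TP+FP+FN)):
  NOUN: TP=231, FP=31+52+28+21+16=148, FN=48+45+43+45+39=220 → 462/830 = 0.5566
  VERB: TP=328, FP=48+47+37+22+23=177, FN=31+34+42+29+30=166 → 656/999 = 0.6567
  ADJ: TP=187, FP=45+34+34+21+29=163, FN=52+47+53+43+42=237 → 374/774 = 0.4832
  ADV: TP=223, FP=43+42+53+11+30=179, FN=28+37+34+36+30=165 → 446/790 = 0.5646
  DET: TP=86, FP=45+29+43+36+18=171, FN=21+22+21+11+17=92 → 172/435 = 0.3954
  PRON: TP=178, FP=39+30+42+30+17=158, FN=16+23+29+30+18=116 → 356/630 = 0.5651
Weighted-F1 score = Σ (supportᵢ/N)·F1 scoreᵢ with N=2229: (451/2229)·0.5566 + (494/2229)·0.6567 + (424/2229)·0.4832 + (388/2229)·0.5646 + (178/2229)·0.3954 + (294/2229)·0.5651 = 0.554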